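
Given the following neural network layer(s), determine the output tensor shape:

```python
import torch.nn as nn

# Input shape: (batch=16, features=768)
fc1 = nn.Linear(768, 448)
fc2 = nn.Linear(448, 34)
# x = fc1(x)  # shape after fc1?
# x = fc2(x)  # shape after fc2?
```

Input: (16, 768) -> after fc1: (16, 448) -> Output: (16, 34)

Answer: (16, 34)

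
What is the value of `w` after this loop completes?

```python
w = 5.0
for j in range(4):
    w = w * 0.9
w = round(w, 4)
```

Exponential decay: 5.0 * 0.9^4
`w` takes the values: 5.0 → 4.5 → 4.05 → 3.645 → 3.2805

Answer: 3.2805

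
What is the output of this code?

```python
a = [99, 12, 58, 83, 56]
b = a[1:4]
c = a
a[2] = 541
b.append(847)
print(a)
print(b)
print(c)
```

Key concept: slice vs alias.
Step by step:
`a = [99, 12, 58, 83, 56]` → a = [99, 12, 58, 83, 56]
`b = a[1:4]` → b = [12, 58, 83]
`c = a` → c = [99, 12, 58, 83, 56] (same object as a)
`a[2] = 541` → a = [99, 12, 541, 83, 56] (same object as c); c = [99, 12, 541, 83, 56] (same object as a)
`b.append(847)` → b = [12, 58, 83, 847]
`print(a)` → prints [99, 12, 541, 83, 56]
`print(b)` → prints [12, 58, 83, 847]
`print(c)` → prints [99, 12, 541, 83, 56]

Answer:
[99, 12, 541, 83, 56]
[12, 58, 83, 847]
[99, 12, 541, 83, 56]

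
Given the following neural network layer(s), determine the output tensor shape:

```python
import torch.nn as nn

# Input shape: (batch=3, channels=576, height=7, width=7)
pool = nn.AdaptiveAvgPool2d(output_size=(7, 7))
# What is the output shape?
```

Input: (3, 576, 7, 7) -> Output: (3, 576, 7, 7)

Answer: (3, 576, 7, 7)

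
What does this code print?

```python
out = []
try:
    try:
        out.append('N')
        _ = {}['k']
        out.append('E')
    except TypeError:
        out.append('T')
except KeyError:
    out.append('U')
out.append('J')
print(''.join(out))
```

Execution trace: 'N' (try body) → 'U' (outer except KeyError) → 'J' (after the try/except). Output: NUJ

Answer: NUJ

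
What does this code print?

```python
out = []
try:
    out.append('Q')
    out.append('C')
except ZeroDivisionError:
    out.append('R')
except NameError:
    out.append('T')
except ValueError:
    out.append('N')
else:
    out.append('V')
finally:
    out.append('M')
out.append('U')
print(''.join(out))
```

Execution trace: 'Q' (try body) → 'C' (try body, no exception) → 'V' (else) → 'M' (finally) → 'U' (after the try/except). Output: QCVMU

Answer: QCVMU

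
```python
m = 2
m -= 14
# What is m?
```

Trace:
`m = 2` → m = 2
`m -= 14` → m = -12
So m = -12

Answer: -12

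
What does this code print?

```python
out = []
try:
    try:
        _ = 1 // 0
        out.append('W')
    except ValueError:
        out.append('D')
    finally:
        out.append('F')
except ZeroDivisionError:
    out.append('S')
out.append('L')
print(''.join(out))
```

Execution trace: 'F' (inner finally) → 'S' (outer except ZeroDivisionError) → 'L' (after the try/except). Output: FSL

Answer: FSL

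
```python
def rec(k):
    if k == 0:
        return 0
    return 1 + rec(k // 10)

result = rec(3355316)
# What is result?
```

Count of digits of 3355316: 7

Answer: 7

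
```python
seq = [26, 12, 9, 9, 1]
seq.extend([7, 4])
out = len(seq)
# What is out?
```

Trace:
`seq = [26, 12, 9, 9, 1]` → seq = [26, 12, 9, 9, 1]
`seq.extend([7, 4])` → seq = [26, 12, 9, 9, 1, 7, 4]
`out = len(seq)` → out = 7
So out = 7

Answer: 7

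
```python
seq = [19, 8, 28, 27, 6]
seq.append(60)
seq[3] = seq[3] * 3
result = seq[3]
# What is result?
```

Trace:
`seq = [19, 8, 28, 27, 6]` → seq = [19, 8, 28, 27, 6]
`seq.append(60)` → seq = [19, 8, 28, 27, 6, 60]
`seq[3] = seq[3] * 3` → seq = [19, 8, 28, 81, 6, 60]
`result = seq[3]` → result = 81
So result = 81

Answer: 81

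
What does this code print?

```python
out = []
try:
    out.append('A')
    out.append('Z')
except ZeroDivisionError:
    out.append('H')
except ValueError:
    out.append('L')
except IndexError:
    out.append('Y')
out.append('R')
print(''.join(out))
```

Execution trace: 'A' (try body) → 'Z' (try body, no exception) → 'R' (after the try/except). Output: AZR

Answer: AZR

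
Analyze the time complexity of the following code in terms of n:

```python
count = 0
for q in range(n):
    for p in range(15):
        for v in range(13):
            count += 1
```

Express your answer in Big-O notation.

Each loop level contributes: n × 1 × 1. Multiplying the contributions gives O(n).

Answer: O(n)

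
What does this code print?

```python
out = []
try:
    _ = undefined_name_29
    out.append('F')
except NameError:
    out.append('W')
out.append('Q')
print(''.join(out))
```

Execution trace: 'W' (except NameError) → 'Q' (after the try/except). Output: WQ

Answer: WQ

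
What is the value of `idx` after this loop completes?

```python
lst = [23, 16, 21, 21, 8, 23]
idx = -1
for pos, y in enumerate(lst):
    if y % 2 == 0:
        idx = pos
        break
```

First even number index in [23, 16, 21, 21, 8, 23]
`idx` takes the values: -1 → 1

Answer: 1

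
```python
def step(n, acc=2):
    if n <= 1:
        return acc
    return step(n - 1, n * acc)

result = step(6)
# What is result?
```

Accumulator trace (n, acc): (6, 2) -> (5, 12) -> (4, 60) -> (3, 240) -> (2, 720) -> (1, 1440) -> return 1440

Answer: 1440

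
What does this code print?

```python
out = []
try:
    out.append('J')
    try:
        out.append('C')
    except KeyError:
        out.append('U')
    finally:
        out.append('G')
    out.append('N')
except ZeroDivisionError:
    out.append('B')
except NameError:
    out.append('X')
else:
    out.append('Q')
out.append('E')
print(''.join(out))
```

Execution trace: 'J' (try body) → 'C' (inner try body, no exception) → 'G' (inner finally) → 'N' (try body, no exception) → 'Q' (else) → 'E' (after the try/except). Output: JCGNQE

Answer: JCGNQE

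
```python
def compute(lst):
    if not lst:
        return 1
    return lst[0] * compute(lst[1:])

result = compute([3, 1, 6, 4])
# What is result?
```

Product over [3, 1, 6, 4] = 3 * 1 * 6 * 4 = 72

Answer: 72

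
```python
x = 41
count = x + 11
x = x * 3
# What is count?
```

Trace:
`x = 41` → x = 41
`count = x + 11` → count = 52
`x = x * 3` → x = 123
So count = 52

Answer: 52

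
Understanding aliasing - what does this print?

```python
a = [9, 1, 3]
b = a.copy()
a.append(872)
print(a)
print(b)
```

Key concept: list.copy() creates independent copy.
Step by step:
`a = [9, 1, 3]` → a = [9, 1, 3]
`b = a.copy()` → b = [9, 1, 3]
`a.append(872)` → a = [9, 1, 3, 872]
`print(a)` → prints [9, 1, 3, 872]
`print(b)` → prints [9, 1, 3]

Answer:
[9, 1, 3, 872]
[9, 1, 3]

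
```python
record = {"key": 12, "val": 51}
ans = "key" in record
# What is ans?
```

Trace:
`record = {"key": 12, "val": 51}` → record = {'key': 12, 'val': 51}
`ans = "key" in record` → ans = True
So ans = True

Answer: True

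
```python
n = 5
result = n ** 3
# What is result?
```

Trace:
`n = 5` → n = 5
`result = n ** 3` → result = 125
So result = 125

Answer: 125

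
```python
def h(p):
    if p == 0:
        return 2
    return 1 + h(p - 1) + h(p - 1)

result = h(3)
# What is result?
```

h(p) = 1 + 2·h(p-1), h(0)=2. Closed form: (2+1)·2^3 - 1 = 23.

Answer: 23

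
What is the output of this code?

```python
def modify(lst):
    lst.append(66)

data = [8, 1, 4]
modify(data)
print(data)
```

Key concept: function modifies passed list.
Step by step:
`data = [8, 1, 4]` → data = [8, 1, 4]
`modify(data)` → data = [8, 1, 4, 66]
`print(data)` → prints [8, 1, 4, 66]

Answer: [8, 1, 4, 66]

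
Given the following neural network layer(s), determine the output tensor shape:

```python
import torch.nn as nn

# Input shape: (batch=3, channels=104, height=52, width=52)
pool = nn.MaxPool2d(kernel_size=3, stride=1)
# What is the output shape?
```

Input: (3, 104, 52, 52) -> Output: (3, 104, 50, 50)

Answer: (3, 104, 50, 50)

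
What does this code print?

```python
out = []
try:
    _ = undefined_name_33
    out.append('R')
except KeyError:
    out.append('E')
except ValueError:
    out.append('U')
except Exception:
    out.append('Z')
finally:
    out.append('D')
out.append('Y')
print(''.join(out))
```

Execution trace: 'Z' (except Exception) → 'D' (finally) → 'Y' (after the try/except). Output: ZDY

Answer: ZDY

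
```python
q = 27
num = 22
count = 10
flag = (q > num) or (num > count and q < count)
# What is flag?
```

Trace:
`q = 27` → q = 27
`num = 22` → num = 22
`count = 10` → count = 10
`flag = (q > num) or (num > count and q < count)` → flag = True
So flag = True

Answer: True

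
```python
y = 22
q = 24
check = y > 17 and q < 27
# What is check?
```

Trace:
`y = 22` → y = 22
`q = 24` → q = 24
`check = y > 17 and q < 27` → check = True
So check = True

Answer: True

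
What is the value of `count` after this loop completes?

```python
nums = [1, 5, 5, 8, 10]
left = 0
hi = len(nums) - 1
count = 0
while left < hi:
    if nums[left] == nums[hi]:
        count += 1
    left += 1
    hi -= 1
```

Count matching pairs from ends
`count` takes the values: 0

Answer: 0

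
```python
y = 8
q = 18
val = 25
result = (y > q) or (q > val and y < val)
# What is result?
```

Trace:
`y = 8` → y = 8
`q = 18` → q = 18
`val = 25` → val = 25
`result = (y > q) or (q > val and y < val)` → result = False
So result = False

Answer: False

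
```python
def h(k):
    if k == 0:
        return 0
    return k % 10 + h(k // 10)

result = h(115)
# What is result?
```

Sum of digits of 115: 5 + 1 + 1 = 7

Answer: 7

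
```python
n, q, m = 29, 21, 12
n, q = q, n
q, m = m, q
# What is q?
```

Trace:
`n, q, m = 29, 21, 12` → n = 29; q = 21; m = 12
`n, q = q, n` → n = 21; q = 29
`q, m = m, q` → q = 12; m = 29
So q = 12

Answer: 12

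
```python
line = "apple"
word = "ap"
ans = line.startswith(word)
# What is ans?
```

Trace:
`line = "apple"` → line = 'apple'
`word = "ap"` → word = 'ap'
`ans = line.startswith(word)` → ans = True
So ans = True

Answer: True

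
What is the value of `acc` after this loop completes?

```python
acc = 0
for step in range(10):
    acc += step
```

Sum of 0 to 9 = 45
`acc` takes the values: 0 → 1 → 3 → 6 → 10 → 15 → 21 → 28 → 36 → 45

Answer: 45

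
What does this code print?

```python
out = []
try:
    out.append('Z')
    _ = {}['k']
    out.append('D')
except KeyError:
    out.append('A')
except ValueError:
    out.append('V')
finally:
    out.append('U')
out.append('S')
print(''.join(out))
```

Execution trace: 'Z' (try body) → 'A' (except KeyError) → 'U' (finally) → 'S' (after the try/except). Output: ZAUS

Answer: ZAUS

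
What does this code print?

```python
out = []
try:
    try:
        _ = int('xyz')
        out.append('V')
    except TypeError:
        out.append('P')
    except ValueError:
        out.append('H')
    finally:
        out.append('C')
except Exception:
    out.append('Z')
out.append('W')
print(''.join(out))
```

Execution trace: 'H' (inner except ValueError) → 'C' (inner finally) → 'W' (after the try/except). Output: HCW

Answer: HCW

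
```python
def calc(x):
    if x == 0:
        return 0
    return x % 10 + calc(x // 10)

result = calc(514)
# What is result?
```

Sum of digits of 514: 4 + 1 + 5 = 10

Answer: 10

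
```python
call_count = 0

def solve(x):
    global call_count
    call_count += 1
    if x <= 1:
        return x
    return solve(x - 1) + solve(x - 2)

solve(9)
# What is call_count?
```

Calls(x) = 1 + Calls(x-1) + Calls(x-2); Calls(0)=Calls(1)=1. For x=9 this gives 109.

Answer: 109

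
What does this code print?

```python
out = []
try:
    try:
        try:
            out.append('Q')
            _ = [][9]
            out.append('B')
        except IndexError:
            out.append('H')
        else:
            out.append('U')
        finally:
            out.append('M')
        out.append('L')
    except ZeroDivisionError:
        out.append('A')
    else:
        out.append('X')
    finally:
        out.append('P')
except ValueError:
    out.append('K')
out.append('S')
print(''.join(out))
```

Execution trace: 'Q' (inner try body) → 'H' (inner except IndexError) → 'M' (inner finally) → 'L' (try body, no exception) → 'X' (else) → 'P' (finally) → 'S' (after the try/except). Output: QHMLXPS

Answer: QHMLXPS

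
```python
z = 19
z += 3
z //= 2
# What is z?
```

Trace:
`z = 19` → z = 19
`z += 3` → z = 22
`z //= 2` → z = 11
So z = 11

Answer: 11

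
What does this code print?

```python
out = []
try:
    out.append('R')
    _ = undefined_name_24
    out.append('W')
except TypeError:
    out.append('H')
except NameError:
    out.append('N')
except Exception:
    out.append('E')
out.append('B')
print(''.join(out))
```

Execution trace: 'R' (try body) → 'N' (except NameError) → 'B' (after the try/except). Output: RNB

Answer: RNB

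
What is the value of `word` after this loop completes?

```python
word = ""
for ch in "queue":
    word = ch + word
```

Reverse 'queue'
`word` takes the values: "" → "q" → "uq" → "euq" → "ueuq" → "eueuq"

Answer: "eueuq"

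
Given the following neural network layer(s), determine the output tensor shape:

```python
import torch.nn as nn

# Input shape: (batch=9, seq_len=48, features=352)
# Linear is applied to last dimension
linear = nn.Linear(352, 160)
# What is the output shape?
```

Input: (9, 48, 352) -> Output: (9, 48, 160)

Answer: (9, 48, 160)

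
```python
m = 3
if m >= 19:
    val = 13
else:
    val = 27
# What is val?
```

Trace:
`m = 3` → m = 3
`if m >= 19: ...` → m >= 19 is False, take else branch → val = 27
So val = 27

Answer: 27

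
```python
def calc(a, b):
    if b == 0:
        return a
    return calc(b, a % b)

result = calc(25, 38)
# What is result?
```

calc(25, 38) -> calc(38, 25) -> calc(25, 13) -> calc(13, 12) -> calc(12, 1) -> calc(1, 0) -> 1

Answer: 1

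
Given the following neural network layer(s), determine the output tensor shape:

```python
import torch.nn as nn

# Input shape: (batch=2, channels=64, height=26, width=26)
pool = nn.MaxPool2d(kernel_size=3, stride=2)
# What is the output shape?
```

Input: (2, 64, 26, 26) -> Output: (2, 64, 12, 12)

Answer: (2, 64, 12, 12)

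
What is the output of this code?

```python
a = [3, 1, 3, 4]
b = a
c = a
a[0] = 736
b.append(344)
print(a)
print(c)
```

Key concept: multiple aliases.
Step by step:
`a = [3, 1, 3, 4]` → a = [3, 1, 3, 4]
`b = a` → b = [3, 1, 3, 4] (same object as a)
`c = a` → c = [3, 1, 3, 4] (same object as a, b)
`a[0] = 736` → a = [736, 1, 3, 4] (same object as b, c); b = [736, 1, 3, 4] (same object as a, c); c = [736, 1, 3, 4] (same object as a, b)
`b.append(344)` → a = [736, 1, 3, 4, 344] (same object as b, c); b = [736, 1, 3, 4, 344] (same object as a, c); c = [736, 1, 3, 4, 344] (same object as a, b)
`print(a)` → prints [736, 1, 3, 4, 344]
`print(c)` → prints [736, 1, 3, 4, 344]

Answer:
[736, 1, 3, 4, 344]
[736, 1, 3, 4, 344]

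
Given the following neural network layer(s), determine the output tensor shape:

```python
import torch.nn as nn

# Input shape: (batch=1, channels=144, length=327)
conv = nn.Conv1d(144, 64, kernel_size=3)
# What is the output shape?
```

Input: (1, 144, 327) -> Output: (1, 64, 325)

Answer: (1, 64, 325)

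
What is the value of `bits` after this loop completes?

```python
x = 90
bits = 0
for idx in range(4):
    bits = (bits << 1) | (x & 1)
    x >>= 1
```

Reverse lowest 4 bits of 90
`bits` takes the values: 0 → 1 → 2 → 5

Answer: 5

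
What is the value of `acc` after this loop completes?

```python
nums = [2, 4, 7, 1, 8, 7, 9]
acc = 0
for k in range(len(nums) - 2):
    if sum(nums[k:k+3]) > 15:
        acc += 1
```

Count windows with sum > 15
`acc` takes the values: 0 → 1 → 2 → 3

Answer: 3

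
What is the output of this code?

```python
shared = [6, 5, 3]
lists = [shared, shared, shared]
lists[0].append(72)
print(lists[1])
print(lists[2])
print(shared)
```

Key concept: list of same reference.
Step by step:
`shared = [6, 5, 3]` → shared = [6, 5, 3]
`lists = [shared, shared, shared]` → lists = [[6, 5, 3], [6, 5, 3], [6, 5, 3]]
`lists[0].append(72)` → shared = [6, 5, 3, 72]; lists = [[6, 5, 3, 72], [6, 5, 3, 72], [6, 5, 3, 72]]
`print(lists[1])` → prints [6, 5, 3, 72]
`print(lists[2])` → prints [6, 5, 3, 72]
`print(shared)` → prints [6, 5, 3, 72]

Answer:
[6, 5, 3, 72]
[6, 5, 3, 72]
[6, 5, 3, 72]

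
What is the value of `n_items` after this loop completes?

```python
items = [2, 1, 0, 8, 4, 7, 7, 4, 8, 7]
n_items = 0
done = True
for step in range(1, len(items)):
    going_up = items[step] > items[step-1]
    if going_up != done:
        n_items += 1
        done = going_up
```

Count direction changes in [2, 1, 0, 8, 4, 7, 7, 4, 8, 7]
`n_items` takes the values: 0 → 1 → 2 → 3 → 4 → 5 → 6 → 7

Answer: 7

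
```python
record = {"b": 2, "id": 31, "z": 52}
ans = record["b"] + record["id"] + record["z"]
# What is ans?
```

Trace:
`record = {"b": 2, "id": 31, "z": 52}` → record = {'b': 2, 'id': 31, 'z': 52}
`ans = record["b"] + record["id"] + record["z"]` → ans = 85
So ans = 85

Answer: 85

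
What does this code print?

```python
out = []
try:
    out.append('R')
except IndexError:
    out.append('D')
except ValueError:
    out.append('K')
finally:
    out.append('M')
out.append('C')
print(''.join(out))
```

Execution trace: 'R' (try body, no exception) → 'M' (finally) → 'C' (after the try/except). Output: RMC

Answer: RMC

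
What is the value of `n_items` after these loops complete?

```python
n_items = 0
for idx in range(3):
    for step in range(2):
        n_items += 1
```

3 * 2 = 6
`n_items` takes the values: 0 → 1 → 2 → 3 → 4 → 5 → 6

Answer: 6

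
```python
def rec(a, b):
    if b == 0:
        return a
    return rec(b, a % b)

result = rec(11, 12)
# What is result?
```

rec(11, 12) -> rec(12, 11) -> rec(11, 1) -> rec(1, 0) -> 1

Answer: 1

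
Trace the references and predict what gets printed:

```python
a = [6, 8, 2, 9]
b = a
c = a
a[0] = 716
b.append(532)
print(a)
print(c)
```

Key concept: multiple aliases.
Step by step:
`a = [6, 8, 2, 9]` → a = [6, 8, 2, 9]
`b = a` → b = [6, 8, 2, 9] (same object as a)
`c = a` → c = [6, 8, 2, 9] (same object as a, b)
`a[0] = 716` → a = [716, 8, 2, 9] (same object as b, c); b = [716, 8, 2, 9] (same object as a, c); c = [716, 8, 2, 9] (same object as a, b)
`b.append(532)` → a = [716, 8, 2, 9, 532] (same object as b, c); b = [716, 8, 2, 9, 532] (same object as a, c); c = [716, 8, 2, 9, 532] (same object as a, b)
`print(a)` → prints [716, 8, 2, 9, 532]
`print(c)` → prints [716, 8, 2, 9, 532]

Answer:
[716, 8, 2, 9, 532]
[716, 8, 2, 9, 532]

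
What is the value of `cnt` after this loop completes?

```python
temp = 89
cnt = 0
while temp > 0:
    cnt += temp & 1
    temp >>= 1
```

Count set bits in 89 (binary: 0b1011001)
`cnt` takes the values: 0 → 1 → 2 → 3 → 4

Answer: 4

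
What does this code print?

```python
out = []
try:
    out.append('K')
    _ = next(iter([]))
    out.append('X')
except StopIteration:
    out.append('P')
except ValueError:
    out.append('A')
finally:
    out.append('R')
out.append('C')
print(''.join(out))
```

Execution trace: 'K' (try body) → 'P' (except StopIteration) → 'R' (finally) → 'C' (after the try/except). Output: KPRC

Answer: KPRC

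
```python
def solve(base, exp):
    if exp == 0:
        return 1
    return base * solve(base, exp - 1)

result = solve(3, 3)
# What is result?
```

solve(3, 3) = 3 * 3 * 3 = 27

Answer: 27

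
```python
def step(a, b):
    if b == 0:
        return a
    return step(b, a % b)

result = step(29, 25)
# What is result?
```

step(29, 25) -> step(25, 4) -> step(4, 1) -> step(1, 0) -> 1

Answer: 1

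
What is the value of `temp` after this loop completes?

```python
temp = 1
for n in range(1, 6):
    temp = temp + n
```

Start at 1, add 1 through 5
`temp` takes the values: 1 → 2 → 4 → 7 → 11 → 16

Answer: 16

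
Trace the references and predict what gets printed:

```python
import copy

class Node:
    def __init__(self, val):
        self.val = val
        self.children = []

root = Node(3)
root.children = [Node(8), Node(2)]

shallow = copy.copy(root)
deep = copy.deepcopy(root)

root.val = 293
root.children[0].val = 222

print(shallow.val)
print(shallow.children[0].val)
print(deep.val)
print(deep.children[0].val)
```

Key concept: deep copy with custom objects.
Step by step:
`root = Node(3)` → root = Node(val=3, children=[])
`root.children = [Node(8), Node(2)]` → root = Node(val=3, children=[Node(val=8, children=[]), Node(val=2, children=[])])
`shallow = copy.copy(root)` → shallow = Node(val=3, children=[Node(val=8, children=[]), Node(val=2, children=[])])
`deep = copy.deepcopy(root)` → deep = Node(val=3, children=[Node(val=8, children=[]), Node(val=2, children=[])])
`root.val = 293` → root = Node(val=293, children=[Node(val=8, children=[]), Node(val=2, children=[])])
`root.children[0].val = 222` → root = Node(val=293, children=[Node(val=222, children=[]), Node(val=2, children=[])]); shallow = Node(val=3, children=[Node(val=222, children=[]), Node(val=2, children=[])])
`print(shallow.val)` → prints 3
`print(shallow.children[0].val)` → prints 222
`print(deep.val)` → prints 3
`print(deep.children[0].val)` → prints 8

Answer:
3
222
3
8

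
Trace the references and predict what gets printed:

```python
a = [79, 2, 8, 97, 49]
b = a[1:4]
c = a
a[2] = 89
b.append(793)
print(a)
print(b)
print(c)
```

Key concept: slice vs alias.
Step by step:
`a = [79, 2, 8, 97, 49]` → a = [79, 2, 8, 97, 49]
`b = a[1:4]` → b = [2, 8, 97]
`c = a` → c = [79, 2, 8, 97, 49] (same object as a)
`a[2] = 89` → a = [79, 2, 89, 97, 49] (same object as c); c = [79, 2, 89, 97, 49] (same object as a)
`b.append(793)` → b = [2, 8, 97, 793]
`print(a)` → prints [79, 2, 89, 97, 49]
`print(b)` → prints [2, 8, 97, 793]
`print(c)` → prints [79, 2, 89, 97, 49]

Answer:
[79, 2, 89, 97, 49]
[2, 8, 97, 793]
[79, 2, 89, 97, 49]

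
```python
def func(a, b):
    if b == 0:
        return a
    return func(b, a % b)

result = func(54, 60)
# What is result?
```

func(54, 60) -> func(60, 54) -> func(54, 6) -> func(6, 0) -> 6

Answer: 6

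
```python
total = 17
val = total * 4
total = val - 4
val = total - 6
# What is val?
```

Trace:
`total = 17` → total = 17
`val = total * 4` → val = 68
`total = val - 4` → total = 64
`val = total - 6` → val = 58
So val = 58

Answer: 58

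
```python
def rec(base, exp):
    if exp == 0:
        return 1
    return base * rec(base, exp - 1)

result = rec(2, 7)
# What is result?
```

rec(2, 7) = 2 * 2 * 2 * 2 * 2 * 2 * 2 = 128

Answer: 128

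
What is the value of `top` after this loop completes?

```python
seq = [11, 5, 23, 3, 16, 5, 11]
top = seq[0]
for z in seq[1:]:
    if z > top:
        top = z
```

Maximum of [11, 5, 23, 3, 16, 5, 11]
`top` takes the values: 11 → 23

Answer: 23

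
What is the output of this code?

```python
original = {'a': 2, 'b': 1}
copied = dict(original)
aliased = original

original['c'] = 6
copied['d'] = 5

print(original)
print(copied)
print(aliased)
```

Key concept: dict() creates copy, assignment creates alias.
Step by step:
`original = {'a': 2, 'b': 1}` → original = {'a': 2, 'b': 1}
`copied = dict(original)` → copied = {'a': 2, 'b': 1}
`aliased = original` → aliased = {'a': 2, 'b': 1} (same object as original)
`original['c'] = 6` → original = {'a': 2, 'b': 1, 'c': 6} (same object as aliased); aliased = {'a': 2, 'b': 1, 'c': 6} (same object as original)
`copied['d'] = 5` → copied = {'a': 2, 'b': 1, 'd': 5}
`print(original)` → prints {'a': 2, 'b': 1, 'c': 6}
`print(copied)` → prints {'a': 2, 'b': 1, 'd': 5}
`print(aliased)` → prints {'a': 2, 'b': 1, 'c': 6}

Answer:
{'a': 2, 'b': 1, 'c': 6}
{'a': 2, 'b': 1, 'd': 5}
{'a': 2, 'b': 1, 'c': 6}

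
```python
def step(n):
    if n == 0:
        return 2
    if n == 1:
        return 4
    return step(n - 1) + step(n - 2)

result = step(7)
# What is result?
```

Build up from base cases: step(0)=2, step(1)=4, step(2)=6, step(3)=10, step(4)=16, step(5)=26, step(6)=42, ..., step(7)=68

Answer: 68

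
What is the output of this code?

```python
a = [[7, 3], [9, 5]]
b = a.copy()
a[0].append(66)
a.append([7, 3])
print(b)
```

Key concept: shallow copy with nested lists.
Step by step:
`a = [[7, 3], [9, 5]]` → a = [[7, 3], [9, 5]]
`b = a.copy()` → b = [[7, 3], [9, 5]]
`a[0].append(66)` → a = [[7, 3, 66], [9, 5]]; b = [[7, 3, 66], [9, 5]]
`a.append([7, 3])` → a = [[7, 3, 66], [9, 5], [7, 3]]
`print(b)` → prints [[7, 3, 66], [9, 5]]

Answer: [[7, 3, 66], [9, 5]]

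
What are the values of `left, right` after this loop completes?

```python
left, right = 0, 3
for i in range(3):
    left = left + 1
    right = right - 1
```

left goes 0→3, right goes 3→0
`left, right` takes the values: (0, 3) → (1, 3) → (1, 2) → (2, 2) → (2, 1) → (3, 1) → (3, 0)

Answer: 3, 0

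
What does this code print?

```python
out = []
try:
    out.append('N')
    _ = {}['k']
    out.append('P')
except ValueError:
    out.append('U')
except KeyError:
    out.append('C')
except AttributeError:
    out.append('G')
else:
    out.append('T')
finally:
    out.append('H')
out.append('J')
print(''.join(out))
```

Execution trace: 'N' (try body) → 'C' (except KeyError) → 'H' (finally) → 'J' (after the try/except). Output: NCHJ

Answer: NCHJ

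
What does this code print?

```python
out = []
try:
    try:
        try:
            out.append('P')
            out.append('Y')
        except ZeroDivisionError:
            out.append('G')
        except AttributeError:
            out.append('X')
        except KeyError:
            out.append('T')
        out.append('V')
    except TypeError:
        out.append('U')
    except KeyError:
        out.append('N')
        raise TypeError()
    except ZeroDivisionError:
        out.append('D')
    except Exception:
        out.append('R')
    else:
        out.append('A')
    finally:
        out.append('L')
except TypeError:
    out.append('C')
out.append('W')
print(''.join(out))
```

Execution trace: 'P' (inner try body) → 'Y' (inner try body, no exception) → 'V' (try body, no exception) → 'A' (else) → 'L' (finally) → 'W' (after the try/except). Output: PYVALW

Answer: PYVALW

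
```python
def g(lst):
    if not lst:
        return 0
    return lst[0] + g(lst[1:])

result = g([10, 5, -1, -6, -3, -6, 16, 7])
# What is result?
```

10 + 5 + (-1) + (-6) + (-3) + (-6) + 16 + 7 + 0 = 22

Answer: 22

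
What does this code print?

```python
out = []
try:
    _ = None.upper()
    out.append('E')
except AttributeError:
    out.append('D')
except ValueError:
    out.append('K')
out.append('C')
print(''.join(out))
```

Execution trace: 'D' (except AttributeError) → 'C' (after the try/except). Output: DC

Answer: DC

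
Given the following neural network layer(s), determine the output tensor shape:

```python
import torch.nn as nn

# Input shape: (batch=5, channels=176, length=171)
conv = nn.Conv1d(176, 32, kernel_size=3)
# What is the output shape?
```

Input: (5, 176, 171) -> Output: (5, 32, 169)

Answer: (5, 32, 169)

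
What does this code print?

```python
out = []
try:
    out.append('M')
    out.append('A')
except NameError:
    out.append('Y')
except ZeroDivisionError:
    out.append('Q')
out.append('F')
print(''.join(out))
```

Execution trace: 'M' (try body) → 'A' (try body, no exception) → 'F' (after the try/except). Output: MAF

Answer: MAF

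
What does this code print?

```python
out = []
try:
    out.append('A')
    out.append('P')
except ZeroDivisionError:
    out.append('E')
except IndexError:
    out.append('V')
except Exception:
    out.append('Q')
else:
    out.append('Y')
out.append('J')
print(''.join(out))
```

Execution trace: 'A' (try body) → 'P' (try body, no exception) → 'Y' (else) → 'J' (after the try/except). Output: APYJ

Answer: APYJ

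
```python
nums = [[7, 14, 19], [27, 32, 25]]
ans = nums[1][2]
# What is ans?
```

Trace:
`nums = [[7, 14, 19], [27, 32, 25]]` → nums = [[7, 14, 19], [27, 32, 25]]
`ans = nums[1][2]` → ans = 25
So ans = 25

Answer: 25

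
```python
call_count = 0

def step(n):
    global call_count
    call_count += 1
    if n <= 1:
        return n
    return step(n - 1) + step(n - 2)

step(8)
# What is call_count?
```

Calls(n) = 1 + Calls(n-1) + Calls(n-2); Calls(0)=Calls(1)=1. For n=8 this gives 67.

Answer: 67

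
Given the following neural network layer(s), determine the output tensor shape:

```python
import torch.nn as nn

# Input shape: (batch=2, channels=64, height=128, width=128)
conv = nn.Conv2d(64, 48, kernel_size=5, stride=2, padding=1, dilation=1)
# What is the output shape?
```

Input: (2, 64, 128, 128) -> Output: (2, 48, 63, 63)

Answer: (2, 48, 63, 63)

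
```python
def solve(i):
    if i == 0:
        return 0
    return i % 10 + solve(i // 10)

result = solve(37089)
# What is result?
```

Sum of digits of 37089: 9 + 8 + 0 + 7 + 3 = 27

Answer: 27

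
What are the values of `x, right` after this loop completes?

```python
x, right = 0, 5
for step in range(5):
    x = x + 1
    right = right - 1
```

x goes 0→5, right goes 5→0
`x, right` takes the values: (0, 5) → (1, 5) → (1, 4) → (2, 4) → (2, 3) → (3, 3) → (3, 2) → (4, 2) → (4, 1) → (5, 1) → (5, 0)

Answer: 5, 0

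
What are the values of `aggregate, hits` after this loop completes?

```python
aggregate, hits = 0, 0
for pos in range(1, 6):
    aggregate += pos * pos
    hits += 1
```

Sum of squares and count
`aggregate, hits` takes the values: (0, 0) → (1, 0) → (1, 1) → (5, 1) → (5, 2) → (14, 2) → (14, 3) → (30, 3) → (30, 4) → (55, 4) → (55, 5)

Answer: 55, 5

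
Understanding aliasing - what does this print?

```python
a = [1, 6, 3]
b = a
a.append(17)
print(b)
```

Key concept: basic list aliasing.
Step by step:
`a = [1, 6, 3]` → a = [1, 6, 3]
`b = a` → b = [1, 6, 3] (same object as a)
`a.append(17)` → a = [1, 6, 3, 17] (same object as b); b = [1, 6, 3, 17] (same object as a)
`print(b)` → prints [1, 6, 3, 17]

Answer: [1, 6, 3, 17]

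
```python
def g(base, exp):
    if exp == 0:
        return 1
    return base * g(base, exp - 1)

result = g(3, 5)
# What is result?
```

g(3, 5) = 3 * 3 * 3 * 3 * 3 = 243

Answer: 243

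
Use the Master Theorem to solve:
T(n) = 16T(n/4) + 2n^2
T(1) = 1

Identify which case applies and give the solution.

a=16, b=4, f(n)=2n^2. log_4(16) = 2. Since c=2 = 2, Case 2 applies: T(n) = Θ(n^log_b(a) · log n) = O(n^2 log n).

Answer: O(n^2 log n) - Case 2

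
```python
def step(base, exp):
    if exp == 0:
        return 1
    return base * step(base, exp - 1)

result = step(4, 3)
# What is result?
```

step(4, 3) = 4 * 4 * 4 = 64

Answer: 64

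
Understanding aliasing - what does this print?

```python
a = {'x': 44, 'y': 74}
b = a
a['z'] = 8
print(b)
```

Key concept: dict aliasing.
Step by step:
`a = {'x': 44, 'y': 74}` → a = {'x': 44, 'y': 74}
`b = a` → b = {'x': 44, 'y': 74} (same object as a)
`a['z'] = 8` → a = {'x': 44, 'y': 74, 'z': 8} (same object as b); b = {'x': 44, 'y': 74, 'z': 8} (same object as a)
`print(b)` → prints {'x': 44, 'y': 74, 'z': 8}

Answer: {'x': 44, 'y': 74, 'z': 8}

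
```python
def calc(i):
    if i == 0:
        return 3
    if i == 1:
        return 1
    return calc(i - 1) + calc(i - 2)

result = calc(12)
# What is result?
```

Build up from base cases: calc(0)=3, calc(1)=1, calc(2)=4, calc(3)=5, calc(4)=9, calc(5)=14, calc(6)=23, ..., calc(12)=411

Answer: 411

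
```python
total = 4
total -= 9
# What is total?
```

Trace:
`total = 4` → total = 4
`total -= 9` → total = -5
So total = -5

Answer: -5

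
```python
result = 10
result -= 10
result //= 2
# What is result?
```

Trace:
`result = 10` → result = 10
`result -= 10` → result = 0
`result //= 2` → result = 0
So result = 0

Answer: 0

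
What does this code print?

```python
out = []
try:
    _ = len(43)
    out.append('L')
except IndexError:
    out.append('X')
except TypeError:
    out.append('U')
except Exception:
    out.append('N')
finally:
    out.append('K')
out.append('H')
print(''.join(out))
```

Execution trace: 'U' (except TypeError) → 'K' (finally) → 'H' (after the try/except). Output: UKH

Answer: UKH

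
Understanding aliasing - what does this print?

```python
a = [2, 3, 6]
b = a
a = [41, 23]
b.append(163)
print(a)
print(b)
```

Key concept: rebinding vs mutation: a is rebound to a new list, b still points at the original.
Step by step:
`a = [2, 3, 6]` → a = [2, 3, 6]
`b = a` → b = [2, 3, 6] (same object as a)
`a = [41, 23]` → a = [41, 23]
`b.append(163)` → b = [2, 3, 6, 163]
`print(a)` → prints [41, 23]
`print(b)` → prints [2, 3, 6, 163]

Answer:
[41, 23]
[2, 3, 6, 163]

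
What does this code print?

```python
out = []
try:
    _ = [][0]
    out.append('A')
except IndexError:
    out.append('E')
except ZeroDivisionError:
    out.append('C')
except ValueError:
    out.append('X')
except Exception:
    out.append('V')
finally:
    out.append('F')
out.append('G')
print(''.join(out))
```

Execution trace: 'E' (except IndexError) → 'F' (finally) → 'G' (after the try/except). Output: EFG

Answer: EFG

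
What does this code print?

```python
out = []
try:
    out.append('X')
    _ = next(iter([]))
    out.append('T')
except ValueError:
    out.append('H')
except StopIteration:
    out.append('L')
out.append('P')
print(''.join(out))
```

Execution trace: 'X' (try body) → 'L' (except StopIteration) → 'P' (after the try/except). Output: XLP

Answer: XLP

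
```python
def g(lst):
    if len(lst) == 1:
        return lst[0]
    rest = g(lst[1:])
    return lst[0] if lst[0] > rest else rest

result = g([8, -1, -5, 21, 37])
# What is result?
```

Recursive max over [8, -1, -5, 21, 37] = 37

Answer: 37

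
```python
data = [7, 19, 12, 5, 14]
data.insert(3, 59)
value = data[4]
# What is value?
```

Trace:
`data = [7, 19, 12, 5, 14]` → data = [7, 19, 12, 5, 14]
`data.insert(3, 59)` → data = [7, 19, 12, 59, 5, 14]
`value = data[4]` → value = 5
So value = 5

Answer: 5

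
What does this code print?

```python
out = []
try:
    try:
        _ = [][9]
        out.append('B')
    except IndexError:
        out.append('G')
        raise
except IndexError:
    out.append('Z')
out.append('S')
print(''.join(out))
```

Execution trace: 'G' (inner except IndexError) → 'Z' (outer except IndexError) → 'S' (after the try/except). Output: GZS

Answer: GZS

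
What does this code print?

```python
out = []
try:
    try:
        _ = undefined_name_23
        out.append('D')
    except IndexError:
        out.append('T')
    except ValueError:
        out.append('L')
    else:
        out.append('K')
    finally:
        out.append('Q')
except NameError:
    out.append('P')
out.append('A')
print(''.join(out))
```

Execution trace: 'Q' (finally) → 'P' (outer except NameError) → 'A' (after the try/except). Output: QPA

Answer: QPA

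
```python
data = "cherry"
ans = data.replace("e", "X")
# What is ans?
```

Trace:
`data = "cherry"` → data = 'cherry'
`ans = data.replace("e", "X")` → ans = 'chXrry'
So ans = 'chXrry'

Answer: 'chXrry'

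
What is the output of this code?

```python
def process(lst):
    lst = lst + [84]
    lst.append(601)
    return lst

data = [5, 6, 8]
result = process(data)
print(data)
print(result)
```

Key concept: rebinding parameter vs mutation.
Step by step:
`data = [5, 6, 8]` → data = [5, 6, 8]
`result = process(data)` → result = [5, 6, 8, 84, 601]
`print(data)` → prints [5, 6, 8]
`print(result)` → prints [5, 6, 8, 84, 601]

Answer:
[5, 6, 8]
[5, 6, 8, 84, 601]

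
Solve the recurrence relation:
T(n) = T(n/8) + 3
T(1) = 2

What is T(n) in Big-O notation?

Each step divides n by 8 and adds 3. After log_8(n) steps we reach T(1)=2. So T(n) = 3·log_8(n) + 2 = O(log n).

Answer: O(log n)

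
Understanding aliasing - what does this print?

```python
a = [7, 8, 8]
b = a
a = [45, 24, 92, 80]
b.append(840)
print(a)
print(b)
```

Key concept: rebinding vs mutation: a is rebound to a new list, b still points at the original.
Step by step:
`a = [7, 8, 8]` → a = [7, 8, 8]
`b = a` → b = [7, 8, 8] (same object as a)
`a = [45, 24, 92, 80]` → a = [45, 24, 92, 80]
`b.append(840)` → b = [7, 8, 8, 840]
`print(a)` → prints [45, 24, 92, 80]
`print(b)` → prints [7, 8, 8, 840]

Answer:
[45, 24, 92, 80]
[7, 8, 8, 840]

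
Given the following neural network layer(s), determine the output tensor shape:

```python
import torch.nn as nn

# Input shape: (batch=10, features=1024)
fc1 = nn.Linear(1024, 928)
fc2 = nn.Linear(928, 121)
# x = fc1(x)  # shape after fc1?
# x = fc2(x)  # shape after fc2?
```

Input: (10, 1024) -> after fc1: (10, 928) -> Output: (10, 121)

Answer: (10, 121)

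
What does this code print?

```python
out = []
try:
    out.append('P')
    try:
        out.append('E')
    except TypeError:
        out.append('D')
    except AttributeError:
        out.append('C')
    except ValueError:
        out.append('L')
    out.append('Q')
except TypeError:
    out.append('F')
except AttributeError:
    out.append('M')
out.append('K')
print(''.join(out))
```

Execution trace: 'P' (try body) → 'E' (inner try body, no exception) → 'Q' (try body, no exception) → 'K' (after the try/except). Output: PEQK

Answer: PEQK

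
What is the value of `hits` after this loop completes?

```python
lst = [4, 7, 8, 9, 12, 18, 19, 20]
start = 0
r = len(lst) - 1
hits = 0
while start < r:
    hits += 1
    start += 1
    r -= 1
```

Iterations until pointers meet (list length 8)
`hits` takes the values: 0 → 1 → 2 → 3 → 4

Answer: 4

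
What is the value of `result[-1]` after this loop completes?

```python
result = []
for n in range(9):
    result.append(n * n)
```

Last element of squares 0 to 8
`result` takes the values: [] → [0] → [0, 1] → [0, 1, 4] → [0, 1, 4, 9] → [0, 1, 4, 9, 16] → [0, 1, 4, 9, 16, 25] → [0, 1, 4, 9, 16, 25, 36] → [0, 1, 4, 9, 16, 25, 36, 49] → [0, 1, 4, 9, 16, 25, 36, 49, 64]
So `result[-1]` = 64

Answer: 64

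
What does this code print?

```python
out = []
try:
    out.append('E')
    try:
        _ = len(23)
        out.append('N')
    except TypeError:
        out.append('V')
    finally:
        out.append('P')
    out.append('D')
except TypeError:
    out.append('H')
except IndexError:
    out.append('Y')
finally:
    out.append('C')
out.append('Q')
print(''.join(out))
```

Execution trace: 'E' (try body) → 'V' (inner except TypeError) → 'P' (inner finally) → 'D' (try body, no exception) → 'C' (finally) → 'Q' (after the try/except). Output: EVPDCQ

Answer: EVPDCQ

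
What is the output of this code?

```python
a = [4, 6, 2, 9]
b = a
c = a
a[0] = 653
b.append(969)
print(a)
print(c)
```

Key concept: multiple aliases.
Step by step:
`a = [4, 6, 2, 9]` → a = [4, 6, 2, 9]
`b = a` → b = [4, 6, 2, 9] (same object as a)
`c = a` → c = [4, 6, 2, 9] (same object as a, b)
`a[0] = 653` → a = [653, 6, 2, 9] (same object as b, c); b = [653, 6, 2, 9] (same object as a, c); c = [653, 6, 2, 9] (same object as a, b)
`b.append(969)` → a = [653, 6, 2, 9, 969] (same object as b, c); b = [653, 6, 2, 9, 969] (same object as a, c); c = [653, 6, 2, 9, 969] (same object as a, b)
`print(a)` → prints [653, 6, 2, 9, 969]
`print(c)` → prints [653, 6, 2, 9, 969]

Answer:
[653, 6, 2, 9, 969]
[653, 6, 2, 9, 969]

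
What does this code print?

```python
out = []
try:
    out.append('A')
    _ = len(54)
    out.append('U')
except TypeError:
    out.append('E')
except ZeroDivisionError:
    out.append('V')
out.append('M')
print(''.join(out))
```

Execution trace: 'A' (try body) → 'E' (except TypeError) → 'M' (after the try/except). Output: AEM

Answer: AEM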